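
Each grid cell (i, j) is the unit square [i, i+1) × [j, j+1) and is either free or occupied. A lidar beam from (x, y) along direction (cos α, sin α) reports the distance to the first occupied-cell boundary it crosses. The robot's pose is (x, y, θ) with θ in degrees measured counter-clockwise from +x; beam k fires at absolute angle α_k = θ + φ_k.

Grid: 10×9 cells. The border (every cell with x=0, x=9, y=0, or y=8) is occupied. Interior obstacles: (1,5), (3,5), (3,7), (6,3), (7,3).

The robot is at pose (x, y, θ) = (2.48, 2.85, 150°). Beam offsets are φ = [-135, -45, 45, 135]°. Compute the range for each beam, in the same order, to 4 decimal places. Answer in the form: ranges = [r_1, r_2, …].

beam 1: φ=-135°, α=15°
  d=(0.9659,0.2588)  start (2,2)  tX=0.5383 tY=0.5796  stride 1/|dx|=1.0353 1/|dy|=3.8637
    cross x-line → (3,2), t=0.5383
    cross y-line → (3,3), t=0.5796
    cross x-line → (4,3), t=1.5736
    cross x-line → (5,3), t=2.6089
    cross x-line → (6,3), t=3.6442 (wall)
  → r_1 = 3.6442
beam 2: φ=-45°, α=105°
  d=(-0.2588,0.9659)  start (2,2)  tX=1.8546 tY=0.1553  stride 1/|dx|=3.8637 1/|dy|=1.0353
    cross y-line → (2,3), t=0.1553
    cross y-line → (2,4), t=1.1906
    cross x-line → (1,4), t=1.8546
    cross y-line → (1,5), t=2.2258 (wall)
  → r_2 = 2.2258
beam 3: φ=45°, α=195°
  d=(-0.9659,-0.2588)  start (2,2)  tX=0.4969 tY=3.2841  stride 1/|dx|=1.0353 1/|dy|=3.8637
    cross x-line → (1,2), t=0.4969
    cross x-line → (0,2), t=1.5322 (wall)
  → r_3 = 1.5322
beam 4: φ=135°, α=285°
  d=(0.2588,-0.9659)  start (2,2)  tX=2.0091 tY=0.8800  stride 1/|dx|=3.8637 1/|dy|=1.0353
    cross y-line → (2,1), t=0.8800
    cross y-line → (2,0), t=1.9153 (wall)
  → r_4 = 1.9153

ranges = [3.6442, 2.2258, 1.5322, 1.9153]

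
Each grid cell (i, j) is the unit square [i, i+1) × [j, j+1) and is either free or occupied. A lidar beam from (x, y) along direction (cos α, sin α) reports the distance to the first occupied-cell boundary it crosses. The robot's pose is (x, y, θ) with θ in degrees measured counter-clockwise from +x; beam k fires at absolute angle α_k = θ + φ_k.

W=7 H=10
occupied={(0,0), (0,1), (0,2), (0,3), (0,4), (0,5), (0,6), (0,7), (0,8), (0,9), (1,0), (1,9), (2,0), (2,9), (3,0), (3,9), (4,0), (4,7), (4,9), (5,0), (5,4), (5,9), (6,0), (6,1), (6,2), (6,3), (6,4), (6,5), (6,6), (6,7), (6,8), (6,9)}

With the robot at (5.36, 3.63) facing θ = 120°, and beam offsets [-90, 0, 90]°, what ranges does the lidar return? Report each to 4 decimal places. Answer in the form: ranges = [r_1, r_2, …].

beam 1: φ=-90°, α=30°
  d=(0.8660,0.5000)  start (5,3)  tX=0.7390 tY=0.7400  stride 1/|dx|=1.1547 1/|dy|=2.0000
    cross x-line → (6,3), t=0.7390 (wall)
  → r_1 = 0.7390
beam 2: φ=0°, α=120°
  d=(-0.5000,0.8660)  start (5,3)  tX=0.7200 tY=0.4272  stride 1/|dx|=2.0000 1/|dy|=1.1547
    cross y-line → (5,4), t=0.4272 (wall)
  → r_2 = 0.4272
beam 3: φ=90°, α=210°
  d=(-0.8660,-0.5000)  start (5,3)  tX=0.4157 tY=1.2600  stride 1/|dx|=1.1547 1/|dy|=2.0000
    cross x-line → (4,3), t=0.4157
    cross y-line → (4,2), t=1.2600
    cross x-line → (3,2), t=1.5704
    cross x-line → (2,2), t=2.7251
    cross y-line → (2,1), t=3.2600
    cross x-line → (1,1), t=3.8798
    cross x-line → (0,1), t=5.0345 (wall)
  → r_3 = 5.0345

ranges = [0.7390, 0.4272, 5.0345]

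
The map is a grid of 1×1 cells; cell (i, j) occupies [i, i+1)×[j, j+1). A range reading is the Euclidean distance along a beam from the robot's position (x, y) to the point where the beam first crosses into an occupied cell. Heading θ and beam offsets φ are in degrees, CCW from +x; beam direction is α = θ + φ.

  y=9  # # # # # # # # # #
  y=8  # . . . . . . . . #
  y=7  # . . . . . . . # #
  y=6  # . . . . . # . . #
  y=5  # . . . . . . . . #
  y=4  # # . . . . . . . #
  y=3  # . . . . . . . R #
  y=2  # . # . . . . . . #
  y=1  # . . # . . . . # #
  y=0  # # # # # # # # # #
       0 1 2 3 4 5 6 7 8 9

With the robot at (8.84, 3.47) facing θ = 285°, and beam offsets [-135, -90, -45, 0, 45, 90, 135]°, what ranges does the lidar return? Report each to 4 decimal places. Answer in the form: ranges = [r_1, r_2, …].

ranges = [9.0529, 5.6796, 2.8521, 0.6182, 0.1848, 0.1656, 0.3200]

beam 1: φ=-135°, α=150°
  cosα=-0.8660 sinα=0.5000 | (8,3) | tMaxX 0.9699 tMaxY 1.0600 | tΔX 1.1547 tΔY 2.0000
    t=0.9699 [x] (7,3)
    t=1.0600 [y] (7,4)
    t=2.1246 [x] (6,4)
    t=3.0600 [y] (6,5)
    t=3.2793 [x] (5,5)
    t=4.4341 [x] (4,5)
    t=5.0600 [y] (4,6)
    t=5.5888 [x] (3,6)
    t=6.7435 [x] (2,6)
    t=7.0600 [y] (2,7)
    t=7.8982 [x] (1,7)
    t=9.0529 [x] (0,7) — stop
  → r_1 = 9.0529
beam 2: φ=-90°, α=195°
  cosα=-0.9659 sinα=-0.2588 | (8,3) | tMaxX 0.8696 tMaxY 1.8159 | tΔX 1.0353 tΔY 3.8637
    t=0.8696 [x] (7,3)
    t=1.8159 [y] (7,2)
    t=1.9049 [x] (6,2)
    t=2.9402 [x] (5,2)
    t=3.9755 [x] (4,2)
    t=5.0107 [x] (3,2)
    t=5.6796 [y] (3,1) — stop
  → r_2 = 5.6796
beam 3: φ=-45°, α=240°
  cosα=-0.5000 sinα=-0.8660 | (8,3) | tMaxX 1.6800 tMaxY 0.5427 | tΔX 2.0000 tΔY 1.1547
    t=0.5427 [y] (8,2)
    t=1.6800 [x] (7,2)
    t=1.6974 [y] (7,1)
    t=2.8521 [y] (7,0) — stop
  → r_3 = 2.8521
beam 4: φ=0°, α=285°
  cosα=0.2588 sinα=-0.9659 | (8,3) | tMaxX 0.6182 tMaxY 0.4866 | tΔX 3.8637 tΔY 1.0353
    t=0.4866 [y] (8,2)
    t=0.6182 [x] (9,2) — stop
  → r_4 = 0.6182
beam 5: φ=45°, α=330°
  cosα=0.8660 sinα=-0.5000 | (8,3) | tMaxX 0.1848 tMaxY 0.9400 | tΔX 1.1547 tΔY 2.0000
    t=0.1848 [x] (9,3) — stop
  → r_5 = 0.1848
beam 6: φ=90°, α=15°
  cosα=0.9659 sinα=0.2588 | (8,3) | tMaxX 0.1656 tMaxY 2.0478 | tΔX 1.0353 tΔY 3.8637
    t=0.1656 [x] (9,3) — stop
  → r_6 = 0.1656
beam 7: φ=135°, α=60°
  cosα=0.5000 sinα=0.8660 | (8,3) | tMaxX 0.3200 tMaxY 0.6120 | tΔX 2.0000 tΔY 1.1547
    t=0.3200 [x] (9,3) — stop
  → r_7 = 0.3200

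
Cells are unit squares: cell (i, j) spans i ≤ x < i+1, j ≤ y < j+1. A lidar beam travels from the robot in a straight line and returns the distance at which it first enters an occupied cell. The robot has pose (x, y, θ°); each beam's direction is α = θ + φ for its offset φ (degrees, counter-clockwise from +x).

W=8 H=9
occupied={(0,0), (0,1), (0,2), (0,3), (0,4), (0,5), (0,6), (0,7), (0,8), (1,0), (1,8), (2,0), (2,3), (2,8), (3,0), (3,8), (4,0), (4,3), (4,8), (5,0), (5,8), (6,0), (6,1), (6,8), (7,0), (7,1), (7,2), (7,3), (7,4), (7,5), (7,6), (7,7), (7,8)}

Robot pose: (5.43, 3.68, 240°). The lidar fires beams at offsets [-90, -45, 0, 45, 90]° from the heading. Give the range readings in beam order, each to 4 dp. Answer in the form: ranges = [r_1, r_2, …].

beam 1: φ=-90°, α=150°
  d=(-0.8660,0.5000)  start (5,3)  tX=0.4965 tY=0.6400  stride 1/|dx|=1.1547 1/|dy|=2.0000
    cross x-line → (4,3), t=0.4965 (wall)
  → r_1 = 0.4965
beam 2: φ=-45°, α=195°
  d=(-0.9659,-0.2588)  start (5,3)  tX=0.4452 tY=2.6273  stride 1/|dx|=1.0353 1/|dy|=3.8637
    cross x-line → (4,3), t=0.4452 (wall)
  → r_2 = 0.4452
beam 3: φ=0°, α=240°
  d=(-0.5000,-0.8660)  start (5,3)  tX=0.8600 tY=0.7852  stride 1/|dx|=2.0000 1/|dy|=1.1547
    cross y-line → (5,2), t=0.7852
    cross x-line → (4,2), t=0.8600
    cross y-line → (4,1), t=1.9399
    cross x-line → (3,1), t=2.8600
    cross y-line → (3,0), t=3.0946 (wall)
  → r_3 = 3.0946
beam 4: φ=45°, α=285°
  d=(0.2588,-0.9659)  start (5,3)  tX=2.2023 tY=0.7040  stride 1/|dx|=3.8637 1/|dy|=1.0353
    cross y-line → (5,2), t=0.7040
    cross y-line → (5,1), t=1.7393
    cross x-line → (6,1), t=2.2023 (wall)
  → r_4 = 2.2023
beam 5: φ=90°, α=330°
  d=(0.8660,-0.5000)  start (5,3)  tX=0.6582 tY=1.3600  stride 1/|dx|=1.1547 1/|dy|=2.0000
    cross x-line → (6,3), t=0.6582
    cross y-line → (6,2), t=1.3600
    cross x-line → (7,2), t=1.8129 (wall)
  → r_5 = 1.8129

ranges = [0.4965, 0.4452, 3.0946, 2.2023, 1.8129]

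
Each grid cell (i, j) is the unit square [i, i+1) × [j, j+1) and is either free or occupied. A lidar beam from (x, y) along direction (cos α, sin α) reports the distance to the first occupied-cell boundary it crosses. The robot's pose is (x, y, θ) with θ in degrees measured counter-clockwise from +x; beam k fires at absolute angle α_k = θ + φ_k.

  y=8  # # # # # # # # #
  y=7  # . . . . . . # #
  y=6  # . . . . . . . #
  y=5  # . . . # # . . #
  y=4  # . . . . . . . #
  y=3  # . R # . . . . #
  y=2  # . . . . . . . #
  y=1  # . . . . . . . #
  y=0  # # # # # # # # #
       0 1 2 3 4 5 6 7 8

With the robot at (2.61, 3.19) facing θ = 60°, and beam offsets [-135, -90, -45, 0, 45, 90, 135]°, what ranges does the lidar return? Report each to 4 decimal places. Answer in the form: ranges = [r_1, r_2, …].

beam 1: φ=-135°, α=285°
  direction (0.2588, -0.9659); cell (2,3); t to first gridline: x 1.5068, y 0.1967 (then +3.8637 / +1.0353)
    (2,2) via y @ 0.1967
    (2,1) via y @ 1.2320
    (3,1) via x @ 1.5068
    (3,0) via y @ 2.2673  # hit
  → r_1 = 2.2673
beam 2: φ=-90°, α=330°
  direction (0.8660, -0.5000); cell (2,3); t to first gridline: x 0.4503, y 0.3800 (then +1.1547 / +2.0000)
    (2,2) via y @ 0.3800
    (3,2) via x @ 0.4503
    (4,2) via x @ 1.6050
    (4,1) via y @ 2.3800
    (5,1) via x @ 2.7597
    (6,1) via x @ 3.9144
    (6,0) via y @ 4.3800  # hit
  → r_2 = 4.3800
beam 3: φ=-45°, α=15°
  direction (0.9659, 0.2588); cell (2,3); t to first gridline: x 0.4038, y 3.1296 (then +1.0353 / +3.8637)
    (3,3) via x @ 0.4038  # hit
  → r_3 = 0.4038
beam 4: φ=0°, α=60°
  direction (0.5000, 0.8660); cell (2,3); t to first gridline: x 0.7800, y 0.9353 (then +2.0000 / +1.1547)
    (3,3) via x @ 0.7800  # hit
  → r_4 = 0.7800
beam 5: φ=45°, α=105°
  direction (-0.2588, 0.9659); cell (2,3); t to first gridline: x 2.3569, y 0.8386 (then +3.8637 / +1.0353)
    (2,4) via y @ 0.8386
    (2,5) via y @ 1.8738
    (1,5) via x @ 2.3569
    (1,6) via y @ 2.9091
    (1,7) via y @ 3.9444
    (1,8) via y @ 4.9797  # hit
  → r_5 = 4.9797
beam 6: φ=90°, α=150°
  direction (-0.8660, 0.5000); cell (2,3); t to first gridline: x 0.7044, y 1.6200 (then +1.1547 / +2.0000)
    (1,3) via x @ 0.7044
    (1,4) via y @ 1.6200
    (0,4) via x @ 1.8591  # hit
  → r_6 = 1.8591
beam 7: φ=135°, α=195°
  direction (-0.9659, -0.2588); cell (2,3); t to first gridline: x 0.6315, y 0.7341 (then +1.0353 / +3.8637)
    (1,3) via x @ 0.6315
    (1,2) via y @ 0.7341
    (0,2) via x @ 1.6668  # hit
  → r_7 = 1.6668

ranges = [2.2673, 4.3800, 0.4038, 0.7800, 4.9797, 1.8591, 1.6668]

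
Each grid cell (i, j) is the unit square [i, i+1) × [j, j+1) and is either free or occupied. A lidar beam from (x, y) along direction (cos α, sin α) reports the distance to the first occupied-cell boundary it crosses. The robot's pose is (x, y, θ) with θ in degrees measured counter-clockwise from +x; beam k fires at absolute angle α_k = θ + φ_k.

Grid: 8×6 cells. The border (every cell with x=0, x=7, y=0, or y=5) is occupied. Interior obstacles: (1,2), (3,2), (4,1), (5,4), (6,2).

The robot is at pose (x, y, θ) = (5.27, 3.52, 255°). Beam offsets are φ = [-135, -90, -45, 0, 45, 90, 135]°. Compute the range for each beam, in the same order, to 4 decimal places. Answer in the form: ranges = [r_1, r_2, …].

beam 1: φ=-135°, α=120°
  dir = (cos 120°, sin 120°) = (-0.5000, 0.8660); from cell (5,3)
  next x-line at t=0.5400, next y-line at t=0.5543; Δt_x=2.0000, Δt_y=1.1547
    x: enter (4,3) at t=0.5400
    y: enter (4,4) at t=0.5543
    y: enter (4,5) at t=1.7090 ← occupied
  → r_1 = 1.7090
beam 2: φ=-90°, α=165°
  dir = (cos 165°, sin 165°) = (-0.9659, 0.2588); from cell (5,3)
  next x-line at t=0.2795, next y-line at t=1.8546; Δt_x=1.0353, Δt_y=3.8637
    x: enter (4,3) at t=0.2795
    x: enter (3,3) at t=1.3148
    y: enter (3,4) at t=1.8546
    x: enter (2,4) at t=2.3501
    x: enter (1,4) at t=3.3854
    x: enter (0,4) at t=4.4206 ← occupied
  → r_2 = 4.4206
beam 3: φ=-45°, α=210°
  dir = (cos 210°, sin 210°) = (-0.8660, -0.5000); from cell (5,3)
  next x-line at t=0.3118, next y-line at t=1.0400; Δt_x=1.1547, Δt_y=2.0000
    x: enter (4,3) at t=0.3118
    y: enter (4,2) at t=1.0400
    x: enter (3,2) at t=1.4665 ← occupied
  → r_3 = 1.4665
beam 4: φ=0°, α=255°
  dir = (cos 255°, sin 255°) = (-0.2588, -0.9659); from cell (5,3)
  next x-line at t=1.0432, next y-line at t=0.5383; Δt_x=3.8637, Δt_y=1.0353
    y: enter (5,2) at t=0.5383
    x: enter (4,2) at t=1.0432
    y: enter (4,1) at t=1.5736 ← occupied
  → r_4 = 1.5736
beam 5: φ=45°, α=300°
  dir = (cos 300°, sin 300°) = (0.5000, -0.8660); from cell (5,3)
  next x-line at t=1.4600, next y-line at t=0.6004; Δt_x=2.0000, Δt_y=1.1547
    y: enter (5,2) at t=0.6004
    x: enter (6,2) at t=1.4600 ← occupied
  → r_5 = 1.4600
beam 6: φ=90°, α=345°
  dir = (cos 345°, sin 345°) = (0.9659, -0.2588); from cell (5,3)
  next x-line at t=0.7558, next y-line at t=2.0091; Δt_x=1.0353, Δt_y=3.8637
    x: enter (6,3) at t=0.7558
    x: enter (7,3) at t=1.7910 ← occupied
  → r_6 = 1.7910
beam 7: φ=135°, α=30°
  dir = (cos 30°, sin 30°) = (0.8660, 0.5000); from cell (5,3)
  next x-line at t=0.8429, next y-line at t=0.9600; Δt_x=1.1547, Δt_y=2.0000
    x: enter (6,3) at t=0.8429
    y: enter (6,4) at t=0.9600
    x: enter (7,4) at t=1.9976 ← occupied
  → r_7 = 1.9976

ranges = [1.7090, 4.4206, 1.4665, 1.5736, 1.4600, 1.7910, 1.9976]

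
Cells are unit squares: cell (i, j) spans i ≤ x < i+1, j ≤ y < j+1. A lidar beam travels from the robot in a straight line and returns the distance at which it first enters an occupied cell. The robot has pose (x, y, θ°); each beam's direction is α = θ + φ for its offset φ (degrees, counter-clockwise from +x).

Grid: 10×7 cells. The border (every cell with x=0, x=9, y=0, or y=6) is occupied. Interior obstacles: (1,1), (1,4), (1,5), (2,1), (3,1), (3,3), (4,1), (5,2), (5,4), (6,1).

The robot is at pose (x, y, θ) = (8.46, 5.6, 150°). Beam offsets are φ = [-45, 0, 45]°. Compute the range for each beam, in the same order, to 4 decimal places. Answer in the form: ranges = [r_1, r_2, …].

ranges = [0.4141, 0.8000, 2.5468]

beam 1: φ=-45°, α=105°
  dir = (cos 105°, sin 105°) = (-0.2588, 0.9659); from cell (8,5)
  next x-line at t=1.7773, next y-line at t=0.4141; Δt_x=3.8637, Δt_y=1.0353
    y: enter (8,6) at t=0.4141 ← occupied
  → r_1 = 0.4141
beam 2: φ=0°, α=150°
  dir = (cos 150°, sin 150°) = (-0.8660, 0.5000); from cell (8,5)
  next x-line at t=0.5312, next y-line at t=0.8000; Δt_x=1.1547, Δt_y=2.0000
    x: enter (7,5) at t=0.5312
    y: enter (7,6) at t=0.8000 ← occupied
  → r_2 = 0.8000
beam 3: φ=45°, α=195°
  dir = (cos 195°, sin 195°) = (-0.9659, -0.2588); from cell (8,5)
  next x-line at t=0.4762, next y-line at t=2.3182; Δt_x=1.0353, Δt_y=3.8637
    x: enter (7,5) at t=0.4762
    x: enter (6,5) at t=1.5115
    y: enter (6,4) at t=2.3182
    x: enter (5,4) at t=2.5468 ← occupied
  → r_3 = 2.5468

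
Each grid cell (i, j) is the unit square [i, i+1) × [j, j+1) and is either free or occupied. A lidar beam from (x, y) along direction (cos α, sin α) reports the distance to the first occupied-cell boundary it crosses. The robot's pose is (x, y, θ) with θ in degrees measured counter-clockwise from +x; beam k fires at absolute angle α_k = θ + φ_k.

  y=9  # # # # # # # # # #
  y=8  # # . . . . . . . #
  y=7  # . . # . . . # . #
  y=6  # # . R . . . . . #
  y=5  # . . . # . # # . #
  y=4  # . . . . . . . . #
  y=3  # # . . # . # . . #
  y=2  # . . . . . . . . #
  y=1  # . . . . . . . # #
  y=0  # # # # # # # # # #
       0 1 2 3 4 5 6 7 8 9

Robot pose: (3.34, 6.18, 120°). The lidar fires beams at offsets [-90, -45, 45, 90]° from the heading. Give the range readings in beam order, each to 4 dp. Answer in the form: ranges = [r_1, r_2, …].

ranges = [5.6400, 0.8489, 1.3873, 2.7020]

beam 1: φ=-90°, α=30°
  dir = (cos 30°, sin 30°) = (0.8660, 0.5000); from cell (3,6)
  next x-line at t=0.7621, next y-line at t=1.6400; Δt_x=1.1547, Δt_y=2.0000
    x: enter (4,6) at t=0.7621
    y: enter (4,7) at t=1.6400
    x: enter (5,7) at t=1.9168
    x: enter (6,7) at t=3.0715
    y: enter (6,8) at t=3.6400
    x: enter (7,8) at t=4.2262
    x: enter (8,8) at t=5.3809
    y: enter (8,9) at t=5.6400 ← occupied
  → r_1 = 5.6400
beam 2: φ=-45°, α=75°
  dir = (cos 75°, sin 75°) = (0.2588, 0.9659); from cell (3,6)
  next x-line at t=2.5500, next y-line at t=0.8489; Δt_x=3.8637, Δt_y=1.0353
    y: enter (3,7) at t=0.8489 ← occupied
  → r_2 = 0.8489
beam 3: φ=45°, α=165°
  dir = (cos 165°, sin 165°) = (-0.9659, 0.2588); from cell (3,6)
  next x-line at t=0.3520, next y-line at t=3.1682; Δt_x=1.0353, Δt_y=3.8637
    x: enter (2,6) at t=0.3520
    x: enter (1,6) at t=1.3873 ← occupied
  → r_3 = 1.3873
beam 4: φ=90°, α=210°
  dir = (cos 210°, sin 210°) = (-0.8660, -0.5000); from cell (3,6)
  next x-line at t=0.3926, next y-line at t=0.3600; Δt_x=1.1547, Δt_y=2.0000
    y: enter (3,5) at t=0.3600
    x: enter (2,5) at t=0.3926
    x: enter (1,5) at t=1.5473
    y: enter (1,4) at t=2.3600
    x: enter (0,4) at t=2.7020 ← occupied
  → r_4 = 2.7020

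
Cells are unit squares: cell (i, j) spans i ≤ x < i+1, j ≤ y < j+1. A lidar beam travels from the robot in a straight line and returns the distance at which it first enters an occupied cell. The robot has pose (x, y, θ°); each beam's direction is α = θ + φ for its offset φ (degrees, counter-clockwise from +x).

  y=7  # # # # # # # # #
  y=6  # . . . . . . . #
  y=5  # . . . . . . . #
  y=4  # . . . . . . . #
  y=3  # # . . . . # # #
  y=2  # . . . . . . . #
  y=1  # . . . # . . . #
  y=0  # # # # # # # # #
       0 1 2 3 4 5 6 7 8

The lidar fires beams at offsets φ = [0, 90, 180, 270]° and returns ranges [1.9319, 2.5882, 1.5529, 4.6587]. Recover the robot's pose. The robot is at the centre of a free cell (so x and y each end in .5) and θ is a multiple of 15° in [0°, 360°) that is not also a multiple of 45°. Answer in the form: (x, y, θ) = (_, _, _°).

The pose lattice has 38·16 = 608 candidates. Test each by forward raycasting.
  (2.5, 4.5, 240°): beam 1 = 1.0000 ≠ 1.9319 ✗
  (4.5, 2.5, 300°): beam 1 = 0.5774 ≠ 1.9319 ✗
  (2.5, 2.5, 210°): beam 1 = 1.7321 ≠ 1.9319 ✗
  …
  (5.5, 5.5, 285°): r_1=1.9319, r_2=2.5882, r_3=1.5529, r_4=4.6587 — all match ✓
No second candidate reproduces the full scan.

(x, y, θ) = (5.5, 5.5, 285°)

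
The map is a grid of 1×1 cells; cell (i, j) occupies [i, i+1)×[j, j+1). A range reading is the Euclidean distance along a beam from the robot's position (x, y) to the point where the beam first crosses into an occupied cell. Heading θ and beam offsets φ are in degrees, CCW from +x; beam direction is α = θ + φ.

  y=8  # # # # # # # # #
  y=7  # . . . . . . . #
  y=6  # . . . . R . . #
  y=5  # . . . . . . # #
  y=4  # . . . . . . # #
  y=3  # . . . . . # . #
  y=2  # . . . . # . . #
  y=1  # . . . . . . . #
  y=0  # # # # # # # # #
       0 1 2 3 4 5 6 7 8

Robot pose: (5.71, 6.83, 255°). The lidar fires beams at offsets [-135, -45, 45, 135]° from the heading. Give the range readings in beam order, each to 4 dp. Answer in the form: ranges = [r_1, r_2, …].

beam 1: φ=-135°, α=120°
  direction (-0.5000, 0.8660); cell (5,6); t to first gridline: x 1.4200, y 0.1963 (then +2.0000 / +1.1547)
    (5,7) via y @ 0.1963
    (5,8) via y @ 1.3510  # hit
  → r_1 = 1.3510
beam 2: φ=-45°, α=210°
  direction (-0.8660, -0.5000); cell (5,6); t to first gridline: x 0.8198, y 1.6600 (then +1.1547 / +2.0000)
    (4,6) via x @ 0.8198
    (4,5) via y @ 1.6600
    (3,5) via x @ 1.9745
    (2,5) via x @ 3.1292
    (2,4) via y @ 3.6600
    (1,4) via x @ 4.2839
    (0,4) via x @ 5.4386  # hit
  → r_2 = 5.4386
beam 3: φ=45°, α=300°
  direction (0.5000, -0.8660); cell (5,6); t to first gridline: x 0.5800, y 0.9584 (then +2.0000 / +1.1547)
    (6,6) via x @ 0.5800
    (6,5) via y @ 0.9584
    (6,4) via y @ 2.1131
    (7,4) via x @ 2.5800  # hit
  → r_3 = 2.5800
beam 4: φ=135°, α=30°
  direction (0.8660, 0.5000); cell (5,6); t to first gridline: x 0.3349, y 0.3400 (then +1.1547 / +2.0000)
    (6,6) via x @ 0.3349
    (6,7) via y @ 0.3400
    (7,7) via x @ 1.4896
    (7,8) via y @ 2.3400  # hit
  → r_4 = 2.3400

ranges = [1.3510, 5.4386, 2.5800, 2.3400]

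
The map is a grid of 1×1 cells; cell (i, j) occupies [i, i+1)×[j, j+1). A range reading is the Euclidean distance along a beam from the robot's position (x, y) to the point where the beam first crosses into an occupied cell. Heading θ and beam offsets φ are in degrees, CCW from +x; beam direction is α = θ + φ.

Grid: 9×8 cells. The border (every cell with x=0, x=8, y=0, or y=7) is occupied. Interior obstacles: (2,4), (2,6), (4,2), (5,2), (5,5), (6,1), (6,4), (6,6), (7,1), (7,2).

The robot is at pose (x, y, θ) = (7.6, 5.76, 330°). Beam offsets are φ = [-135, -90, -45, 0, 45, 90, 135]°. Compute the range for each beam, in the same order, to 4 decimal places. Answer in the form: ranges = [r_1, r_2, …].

ranges = [1.6564, 1.2000, 1.5455, 0.4619, 0.4141, 0.8000, 1.2837]

beam 1: φ=-135°, α=195°
  d=(-0.9659,-0.2588)  start (7,5)  tX=0.6212 tY=2.9364  stride 1/|dx|=1.0353 1/|dy|=3.8637
    cross x-line → (6,5), t=0.6212
    cross x-line → (5,5), t=1.6564 (wall)
  → r_1 = 1.6564
beam 2: φ=-90°, α=240°
  d=(-0.5000,-0.8660)  start (7,5)  tX=1.2000 tY=0.8776  stride 1/|dx|=2.0000 1/|dy|=1.1547
    cross y-line → (7,4), t=0.8776
    cross x-line → (6,4), t=1.2000 (wall)
  → r_2 = 1.2000
beam 3: φ=-45°, α=285°
  d=(0.2588,-0.9659)  start (7,5)  tX=1.5455 tY=0.7868  stride 1/|dx|=3.8637 1/|dy|=1.0353
    cross y-line → (7,4), t=0.7868
    cross x-line → (8,4), t=1.5455 (wall)
  → r_3 = 1.5455
beam 4: φ=0°, α=330°
  d=(0.8660,-0.5000)  start (7,5)  tX=0.4619 tY=1.5200  stride 1/|dx|=1.1547 1/|dy|=2.0000
    cross x-line → (8,5), t=0.4619 (wall)
  → r_4 = 0.4619
beam 5: φ=45°, α=15°
  d=(0.9659,0.2588)  start (7,5)  tX=0.4141 tY=0.9273  stride 1/|dx|=1.0353 1/|dy|=3.8637
    cross x-line → (8,5), t=0.4141 (wall)
  → r_5 = 0.4141
beam 6: φ=90°, α=60°
  d=(0.5000,0.8660)  start (7,5)  tX=0.8000 tY=0.2771  stride 1/|dx|=2.0000 1/|dy|=1.1547
    cross y-line → (7,6), t=0.2771
    cross x-line → (8,6), t=0.8000 (wall)
  → r_6 = 0.8000
beam 7: φ=135°, α=105°
  d=(-0.2588,0.9659)  start (7,5)  tX=2.3182 tY=0.2485  stride 1/|dx|=3.8637 1/|dy|=1.0353
    cross y-line → (7,6), t=0.2485
    cross y-line → (7,7), t=1.2837 (wall)
  → r_7 = 1.2837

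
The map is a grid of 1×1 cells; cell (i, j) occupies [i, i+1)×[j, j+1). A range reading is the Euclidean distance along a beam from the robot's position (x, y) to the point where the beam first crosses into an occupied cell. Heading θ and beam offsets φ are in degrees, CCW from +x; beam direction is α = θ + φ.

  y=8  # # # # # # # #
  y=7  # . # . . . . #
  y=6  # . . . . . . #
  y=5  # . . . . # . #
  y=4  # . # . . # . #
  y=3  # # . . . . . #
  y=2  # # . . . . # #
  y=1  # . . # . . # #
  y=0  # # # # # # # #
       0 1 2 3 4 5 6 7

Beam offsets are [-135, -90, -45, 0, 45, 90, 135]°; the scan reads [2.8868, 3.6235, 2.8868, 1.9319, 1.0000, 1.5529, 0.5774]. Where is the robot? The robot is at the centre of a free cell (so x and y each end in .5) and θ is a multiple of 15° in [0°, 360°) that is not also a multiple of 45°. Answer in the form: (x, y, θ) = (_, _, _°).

Enumerate (i+0.5, j+0.5, θ) over the 33 free cells and 16 admissible headings. For each, cast all 7 beams and compare to the given ranges.
  (5.5, 6.5, 330°): beam 1 = 4.6587 ≠ 2.8868 ✗
  (2.5, 3.5, 105°): beam 1 = 4.0415 ≠ 2.8868 ✗
  (4.5, 7.5, 240°): beam 1 = 0.5176 ≠ 2.8868 ✗
  …
  (5.5, 3.5, 285°): r_1=2.8868, r_2=3.6235, r_3=2.8868, r_4=1.9319, r_5=1.0000, r_6=1.5529, r_7=0.5774 — all match ✓
Only this pose fits every beam.

(x, y, θ) = (5.5, 3.5, 285°)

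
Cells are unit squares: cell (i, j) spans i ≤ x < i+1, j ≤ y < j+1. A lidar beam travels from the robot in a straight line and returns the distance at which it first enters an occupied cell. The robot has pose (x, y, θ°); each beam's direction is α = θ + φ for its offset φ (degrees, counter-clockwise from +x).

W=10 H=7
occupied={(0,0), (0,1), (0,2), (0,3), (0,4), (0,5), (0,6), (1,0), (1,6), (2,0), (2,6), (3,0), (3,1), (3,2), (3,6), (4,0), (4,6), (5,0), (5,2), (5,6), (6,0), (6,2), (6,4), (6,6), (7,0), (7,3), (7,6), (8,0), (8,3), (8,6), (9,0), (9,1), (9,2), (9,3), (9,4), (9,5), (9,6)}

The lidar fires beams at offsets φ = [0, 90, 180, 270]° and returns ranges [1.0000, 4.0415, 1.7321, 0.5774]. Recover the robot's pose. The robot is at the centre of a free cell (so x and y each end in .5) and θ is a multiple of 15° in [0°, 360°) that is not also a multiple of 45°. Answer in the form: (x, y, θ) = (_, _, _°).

(x, y, θ) = (1.5, 4.5, 240°)

Enumerate (i+0.5, j+0.5, θ) over the 33 free cells and 16 admissible headings. For each, cast all 4 beams and compare to the given ranges.
  (4.5, 1.5, 30°): beam 2 = 1.0000 ≠ 4.0415 ✗
  (5.5, 3.5, 30°): beam 2 = 2.8868 ≠ 4.0415 ✗
  (4.5, 3.5, 240°): beam 2 = 1.0000 ≠ 4.0415 ✗
  (8.5, 5.5, 195°): beam 1 = 1.9319 ≠ 1.0000 ✗
  (5.5, 5.5, 285°): beam 1 = 2.5882 ≠ 1.0000 ✗
  …
  (1.5, 4.5, 240°): r_1=1.0000, r_2=4.0415, r_3=1.7321, r_4=0.5774 — all match ✓
Unique over the lattice → pose = (1.5, 4.5, 240°).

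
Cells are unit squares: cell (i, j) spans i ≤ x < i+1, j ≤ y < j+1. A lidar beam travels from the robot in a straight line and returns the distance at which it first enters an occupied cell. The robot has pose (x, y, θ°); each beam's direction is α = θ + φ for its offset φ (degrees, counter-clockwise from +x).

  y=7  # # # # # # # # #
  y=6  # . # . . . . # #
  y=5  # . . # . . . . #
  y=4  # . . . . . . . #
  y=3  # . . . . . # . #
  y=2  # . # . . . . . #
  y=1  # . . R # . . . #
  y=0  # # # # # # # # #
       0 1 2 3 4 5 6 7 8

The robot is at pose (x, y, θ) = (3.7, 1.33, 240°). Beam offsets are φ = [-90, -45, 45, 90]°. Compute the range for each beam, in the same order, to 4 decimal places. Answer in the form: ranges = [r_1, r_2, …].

ranges = [1.3400, 1.2750, 0.3416, 0.3464]

beam 1: φ=-90°, α=150°
  dir = (cos 150°, sin 150°) = (-0.8660, 0.5000); from cell (3,1)
  next x-line at t=0.8083, next y-line at t=1.3400; Δt_x=1.1547, Δt_y=2.0000
    x: enter (2,1) at t=0.8083
    y: enter (2,2) at t=1.3400 ← occupied
  → r_1 = 1.3400
beam 2: φ=-45°, α=195°
  dir = (cos 195°, sin 195°) = (-0.9659, -0.2588); from cell (3,1)
  next x-line at t=0.7247, next y-line at t=1.2750; Δt_x=1.0353, Δt_y=3.8637
    x: enter (2,1) at t=0.7247
    y: enter (2,0) at t=1.2750 ← occupied
  → r_2 = 1.2750
beam 3: φ=45°, α=285°
  dir = (cos 285°, sin 285°) = (0.2588, -0.9659); from cell (3,1)
  next x-line at t=1.1591, next y-line at t=0.3416; Δt_x=3.8637, Δt_y=1.0353
    y: enter (3,0) at t=0.3416 ← occupied
  → r_3 = 0.3416
beam 4: φ=90°, α=330°
  dir = (cos 330°, sin 330°) = (0.8660, -0.5000); from cell (3,1)
  next x-line at t=0.3464, next y-line at t=0.6600; Δt_x=1.1547, Δt_y=2.0000
    x: enter (4,1) at t=0.3464 ← occupied
  → r_4 = 0.3464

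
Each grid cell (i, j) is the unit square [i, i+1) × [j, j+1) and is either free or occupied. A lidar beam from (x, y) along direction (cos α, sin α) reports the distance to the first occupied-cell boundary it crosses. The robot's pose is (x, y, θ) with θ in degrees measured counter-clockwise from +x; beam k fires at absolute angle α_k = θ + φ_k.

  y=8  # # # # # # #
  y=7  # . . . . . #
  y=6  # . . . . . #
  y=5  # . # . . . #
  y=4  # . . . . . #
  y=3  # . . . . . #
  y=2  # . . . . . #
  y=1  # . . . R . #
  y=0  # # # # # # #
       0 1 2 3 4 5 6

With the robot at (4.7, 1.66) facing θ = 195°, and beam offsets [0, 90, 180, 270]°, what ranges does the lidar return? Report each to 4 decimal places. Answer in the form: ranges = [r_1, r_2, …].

beam 1: φ=0°, α=195°
  cosα=-0.9659 sinα=-0.2588 | (4,1) | tMaxX 0.7247 tMaxY 2.5500 | tΔX 1.0353 tΔY 3.8637
    t=0.7247 [x] (3,1)
    t=1.7600 [x] (2,1)
    t=2.5500 [y] (2,0) — stop
  → r_1 = 2.5500
beam 2: φ=90°, α=285°
  cosα=0.2588 sinα=-0.9659 | (4,1) | tMaxX 1.1591 tMaxY 0.6833 | tΔX 3.8637 tΔY 1.0353
    t=0.6833 [y] (4,0) — stop
  → r_2 = 0.6833
beam 3: φ=180°, α=15°
  cosα=0.9659 sinα=0.2588 | (4,1) | tMaxX 0.3106 tMaxY 1.3137 | tΔX 1.0353 tΔY 3.8637
    t=0.3106 [x] (5,1)
    t=1.3137 [y] (5,2)
    t=1.3459 [x] (6,2) — stop
  → r_3 = 1.3459
beam 4: φ=270°, α=105°
  cosα=-0.2588 sinα=0.9659 | (4,1) | tMaxX 2.7046 tMaxY 0.3520 | tΔX 3.8637 tΔY 1.0353
    t=0.3520 [y] (4,2)
    t=1.3873 [y] (4,3)
    t=2.4225 [y] (4,4)
    t=2.7046 [x] (3,4)
    t=3.4578 [y] (3,5)
    t=4.4931 [y] (3,6)
    t=5.5284 [y] (3,7)
    t=6.5637 [y] (3,8) — stop
  → r_4 = 6.5637

ranges = [2.5500, 0.6833, 1.3459, 6.5637]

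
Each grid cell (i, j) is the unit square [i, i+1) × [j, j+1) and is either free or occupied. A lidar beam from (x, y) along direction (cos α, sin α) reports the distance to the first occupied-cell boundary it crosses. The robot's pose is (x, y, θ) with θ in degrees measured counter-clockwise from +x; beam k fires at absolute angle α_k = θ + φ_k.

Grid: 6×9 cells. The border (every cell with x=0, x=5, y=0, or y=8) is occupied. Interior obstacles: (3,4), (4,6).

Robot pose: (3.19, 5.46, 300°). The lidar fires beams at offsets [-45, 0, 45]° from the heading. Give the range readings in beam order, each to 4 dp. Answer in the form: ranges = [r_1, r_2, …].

ranges = [0.4762, 0.5312, 1.8738]

beam 1: φ=-45°, α=255°
  direction (-0.2588, -0.9659); cell (3,5); t to first gridline: x 0.7341, y 0.4762 (then +3.8637 / +1.0353)
    (3,4) via y @ 0.4762  # hit
  → r_1 = 0.4762
beam 2: φ=0°, α=300°
  direction (0.5000, -0.8660); cell (3,5); t to first gridline: x 1.6200, y 0.5312 (then +2.0000 / +1.1547)
    (3,4) via y @ 0.5312  # hit
  → r_2 = 0.5312
beam 3: φ=45°, α=345°
  direction (0.9659, -0.2588); cell (3,5); t to first gridline: x 0.8386, y 1.7773 (then +1.0353 / +3.8637)
    (4,5) via x @ 0.8386
    (4,4) via y @ 1.7773
    (5,4) via x @ 1.8738  # hit
  → r_3 = 1.8738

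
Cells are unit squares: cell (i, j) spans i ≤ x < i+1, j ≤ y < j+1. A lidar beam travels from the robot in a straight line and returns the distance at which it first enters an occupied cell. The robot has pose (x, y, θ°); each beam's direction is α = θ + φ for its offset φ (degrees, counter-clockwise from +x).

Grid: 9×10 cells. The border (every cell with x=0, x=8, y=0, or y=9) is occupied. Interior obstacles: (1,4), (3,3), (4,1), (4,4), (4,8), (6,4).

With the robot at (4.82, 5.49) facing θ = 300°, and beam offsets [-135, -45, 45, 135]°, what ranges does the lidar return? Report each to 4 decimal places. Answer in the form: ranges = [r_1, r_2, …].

ranges = [3.9548, 0.5073, 1.8932, 3.6338]

beam 1: φ=-135°, α=165°
  cosα=-0.9659 sinα=0.2588 | (4,5) | tMaxX 0.8489 tMaxY 1.9705 | tΔX 1.0353 tΔY 3.8637
    t=0.8489 [x] (3,5)
    t=1.8842 [x] (2,5)
    t=1.9705 [y] (2,6)
    t=2.9195 [x] (1,6)
    t=3.9548 [x] (0,6) — stop
  → r_1 = 3.9548
beam 2: φ=-45°, α=255°
  cosα=-0.2588 sinα=-0.9659 | (4,5) | tMaxX 3.1682 tMaxY 0.5073 | tΔX 3.8637 tΔY 1.0353
    t=0.5073 [y] (4,4) — stop
  → r_2 = 0.5073
beam 3: φ=45°, α=345°
  cosα=0.9659 sinα=-0.2588 | (4,5) | tMaxX 0.1863 tMaxY 1.8932 | tΔX 1.0353 tΔY 3.8637
    t=0.1863 [x] (5,5)
    t=1.2216 [x] (6,5)
    t=1.8932 [y] (6,4) — stop
  → r_3 = 1.8932
beam 4: φ=135°, α=75°
  cosα=0.2588 sinα=0.9659 | (4,5) | tMaxX 0.6955 tMaxY 0.5280 | tΔX 3.8637 tΔY 1.0353
    t=0.5280 [y] (4,6)
    t=0.6955 [x] (5,6)
    t=1.5633 [y] (5,7)
    t=2.5985 [y] (5,8)
    t=3.6338 [y] (5,9) — stop
  → r_4 = 3.6338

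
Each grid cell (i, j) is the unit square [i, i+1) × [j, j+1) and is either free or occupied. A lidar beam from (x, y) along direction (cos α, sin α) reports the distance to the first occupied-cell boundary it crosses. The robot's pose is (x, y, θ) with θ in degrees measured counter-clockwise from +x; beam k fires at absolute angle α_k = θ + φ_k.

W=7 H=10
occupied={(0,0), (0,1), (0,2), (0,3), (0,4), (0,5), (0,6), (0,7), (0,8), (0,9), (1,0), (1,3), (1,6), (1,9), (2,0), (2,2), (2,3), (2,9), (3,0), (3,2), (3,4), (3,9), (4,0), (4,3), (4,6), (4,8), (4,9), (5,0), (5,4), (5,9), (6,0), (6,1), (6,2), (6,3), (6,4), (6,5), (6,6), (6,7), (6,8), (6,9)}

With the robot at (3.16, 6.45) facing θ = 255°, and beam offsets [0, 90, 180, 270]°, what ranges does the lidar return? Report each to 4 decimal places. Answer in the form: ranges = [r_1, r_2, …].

ranges = [2.5364, 0.8696, 2.6400, 1.2009]

beam 1: φ=0°, α=255°
  direction (-0.2588, -0.9659); cell (3,6); t to first gridline: x 0.6182, y 0.4659 (then +3.8637 / +1.0353)
    (3,5) via y @ 0.4659
    (2,5) via x @ 0.6182
    (2,4) via y @ 1.5012
    (2,3) via y @ 2.5364  # hit
  → r_1 = 2.5364
beam 2: φ=90°, α=345°
  direction (0.9659, -0.2588); cell (3,6); t to first gridline: x 0.8696, y 1.7387 (then +1.0353 / +3.8637)
    (4,6) via x @ 0.8696  # hit
  → r_2 = 0.8696
beam 3: φ=180°, α=75°
  direction (0.2588, 0.9659); cell (3,6); t to first gridline: x 3.2455, y 0.5694 (then +3.8637 / +1.0353)
    (3,7) via y @ 0.5694
    (3,8) via y @ 1.6047
    (3,9) via y @ 2.6400  # hit
  → r_3 = 2.6400
beam 4: φ=270°, α=165°
  direction (-0.9659, 0.2588); cell (3,6); t to first gridline: x 0.1656, y 2.1250 (then +1.0353 / +3.8637)
    (2,6) via x @ 0.1656
    (1,6) via x @ 1.2009  # hit
  → r_4 = 1.2009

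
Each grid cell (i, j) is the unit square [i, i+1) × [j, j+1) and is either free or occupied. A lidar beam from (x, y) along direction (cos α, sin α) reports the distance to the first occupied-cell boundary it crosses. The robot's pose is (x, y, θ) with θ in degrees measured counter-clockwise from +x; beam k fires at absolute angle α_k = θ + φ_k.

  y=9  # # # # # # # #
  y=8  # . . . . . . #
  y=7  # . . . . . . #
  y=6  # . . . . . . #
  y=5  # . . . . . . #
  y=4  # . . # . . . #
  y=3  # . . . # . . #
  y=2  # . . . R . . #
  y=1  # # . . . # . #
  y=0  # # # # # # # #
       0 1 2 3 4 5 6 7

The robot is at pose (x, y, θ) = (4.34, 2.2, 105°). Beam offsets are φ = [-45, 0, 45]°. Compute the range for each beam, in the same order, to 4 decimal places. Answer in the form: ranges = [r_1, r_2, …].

ranges = [0.9238, 0.8282, 3.8567]

beam 1: φ=-45°, α=60°
  cosα=0.5000 sinα=0.8660 | (4,2) | tMaxX 1.3200 tMaxY 0.9238 | tΔX 2.0000 tΔY 1.1547
    t=0.9238 [y] (4,3) — stop
  → r_1 = 0.9238
beam 2: φ=0°, α=105°
  cosα=-0.2588 sinα=0.9659 | (4,2) | tMaxX 1.3137 tMaxY 0.8282 | tΔX 3.8637 tΔY 1.0353
    t=0.8282 [y] (4,3) — stop
  → r_2 = 0.8282
beam 3: φ=45°, α=150°
  cosα=-0.8660 sinα=0.5000 | (4,2) | tMaxX 0.3926 tMaxY 1.6000 | tΔX 1.1547 tΔY 2.0000
    t=0.3926 [x] (3,2)
    t=1.5473 [x] (2,2)
    t=1.6000 [y] (2,3)
    t=2.7020 [x] (1,3)
    t=3.6000 [y] (1,4)
    t=3.8567 [x] (0,4) — stop
  → r_3 = 3.8567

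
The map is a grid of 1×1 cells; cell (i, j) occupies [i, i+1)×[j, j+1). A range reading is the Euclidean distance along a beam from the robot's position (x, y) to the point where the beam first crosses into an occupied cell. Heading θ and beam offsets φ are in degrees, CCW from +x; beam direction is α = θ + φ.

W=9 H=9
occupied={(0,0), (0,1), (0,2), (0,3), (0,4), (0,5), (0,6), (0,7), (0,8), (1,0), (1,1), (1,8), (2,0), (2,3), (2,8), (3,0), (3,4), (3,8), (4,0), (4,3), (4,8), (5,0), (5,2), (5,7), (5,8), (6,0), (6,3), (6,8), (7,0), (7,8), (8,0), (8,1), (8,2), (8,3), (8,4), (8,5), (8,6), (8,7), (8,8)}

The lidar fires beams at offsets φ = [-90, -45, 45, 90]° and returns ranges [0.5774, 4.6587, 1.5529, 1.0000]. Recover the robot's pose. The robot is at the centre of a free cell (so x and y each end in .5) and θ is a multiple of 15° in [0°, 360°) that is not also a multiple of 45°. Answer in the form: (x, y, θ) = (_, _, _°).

(x, y, θ) = (6.5, 7.5, 300°)

Candidates: 42 free-cell centres × 16 headings = 672 poses. Raycast each; keep the one whose scan matches to 4 dp.
  (6.5, 7.5, 255°): beam 1 = 0.5176 ≠ 0.5774 ✗
  (4.5, 4.5, 165°): beam 1 = 2.5882 ≠ 0.5774 ✗
  (1.5, 5.5, 210°): beam 1 = 1.0000 ≠ 0.5774 ✗
  (2.5, 5.5, 165°): beam 1 = 2.5882 ≠ 0.5774 ✗
  …
  (6.5, 7.5, 300°): r_1=0.5774, r_2=4.6587, r_3=1.5529, r_4=1.0000 — all match ✓
Unique over the lattice → pose = (6.5, 7.5, 300°).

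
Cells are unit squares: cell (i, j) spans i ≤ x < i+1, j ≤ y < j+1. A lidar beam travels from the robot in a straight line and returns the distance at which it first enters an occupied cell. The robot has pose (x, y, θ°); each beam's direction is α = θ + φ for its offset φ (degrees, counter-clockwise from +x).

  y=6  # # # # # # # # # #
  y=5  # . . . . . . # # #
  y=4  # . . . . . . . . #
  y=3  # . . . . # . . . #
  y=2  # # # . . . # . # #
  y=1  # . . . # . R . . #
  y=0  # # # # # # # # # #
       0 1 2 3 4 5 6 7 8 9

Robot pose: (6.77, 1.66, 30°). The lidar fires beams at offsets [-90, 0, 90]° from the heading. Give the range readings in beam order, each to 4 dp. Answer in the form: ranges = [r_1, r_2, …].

beam 1: φ=-90°, α=300°
  dir = (cos 300°, sin 300°) = (0.5000, -0.8660); from cell (6,1)
  next x-line at t=0.4600, next y-line at t=0.7621; Δt_x=2.0000, Δt_y=1.1547
    x: enter (7,1) at t=0.4600
    y: enter (7,0) at t=0.7621 ← occupied
  → r_1 = 0.7621
beam 2: φ=0°, α=30°
  dir = (cos 30°, sin 30°) = (0.8660, 0.5000); from cell (6,1)
  next x-line at t=0.2656, next y-line at t=0.6800; Δt_x=1.1547, Δt_y=2.0000
    x: enter (7,1) at t=0.2656
    y: enter (7,2) at t=0.6800
    x: enter (8,2) at t=1.4203 ← occupied
  → r_2 = 1.4203
beam 3: φ=90°, α=120°
  dir = (cos 120°, sin 120°) = (-0.5000, 0.8660); from cell (6,1)
  next x-line at t=1.5400, next y-line at t=0.3926; Δt_x=2.0000, Δt_y=1.1547
    y: enter (6,2) at t=0.3926 ← occupied
  → r_3 = 0.3926

ranges = [0.7621, 1.4203, 0.3926]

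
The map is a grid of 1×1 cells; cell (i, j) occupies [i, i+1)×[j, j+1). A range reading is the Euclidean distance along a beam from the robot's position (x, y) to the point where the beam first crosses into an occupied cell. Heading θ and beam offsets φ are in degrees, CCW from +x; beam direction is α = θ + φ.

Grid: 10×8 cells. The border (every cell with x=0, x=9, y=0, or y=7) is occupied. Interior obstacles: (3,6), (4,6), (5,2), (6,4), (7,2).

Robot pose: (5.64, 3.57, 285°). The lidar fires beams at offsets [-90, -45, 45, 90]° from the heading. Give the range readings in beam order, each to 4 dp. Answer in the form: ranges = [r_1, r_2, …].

beam 1: φ=-90°, α=195°
  direction (-0.9659, -0.2588); cell (5,3); t to first gridline: x 0.6626, y 2.2023 (then +1.0353 / +3.8637)
    (4,3) via x @ 0.6626
    (3,3) via x @ 1.6979
    (3,2) via y @ 2.2023
    (2,2) via x @ 2.7331
    (1,2) via x @ 3.7684
    (0,2) via x @ 4.8037  # hit
  → r_1 = 4.8037
beam 2: φ=-45°, α=240°
  direction (-0.5000, -0.8660); cell (5,3); t to first gridline: x 1.2800, y 0.6582 (then +2.0000 / +1.1547)
    (5,2) via y @ 0.6582  # hit
  → r_2 = 0.6582
beam 3: φ=45°, α=330°
  direction (0.8660, -0.5000); cell (5,3); t to first gridline: x 0.4157, y 1.1400 (then +1.1547 / +2.0000)
    (6,3) via x @ 0.4157
    (6,2) via y @ 1.1400
    (7,2) via x @ 1.5704  # hit
  → r_3 = 1.5704
beam 4: φ=90°, α=15°
  direction (0.9659, 0.2588); cell (5,3); t to first gridline: x 0.3727, y 1.6614 (then +1.0353 / +3.8637)
    (6,3) via x @ 0.3727
    (7,3) via x @ 1.4080
    (7,4) via y @ 1.6614
    (8,4) via x @ 2.4433
    (9,4) via x @ 3.4785  # hit
  → r_4 = 3.4785

ranges = [4.8037, 0.6582, 1.5704, 3.4785]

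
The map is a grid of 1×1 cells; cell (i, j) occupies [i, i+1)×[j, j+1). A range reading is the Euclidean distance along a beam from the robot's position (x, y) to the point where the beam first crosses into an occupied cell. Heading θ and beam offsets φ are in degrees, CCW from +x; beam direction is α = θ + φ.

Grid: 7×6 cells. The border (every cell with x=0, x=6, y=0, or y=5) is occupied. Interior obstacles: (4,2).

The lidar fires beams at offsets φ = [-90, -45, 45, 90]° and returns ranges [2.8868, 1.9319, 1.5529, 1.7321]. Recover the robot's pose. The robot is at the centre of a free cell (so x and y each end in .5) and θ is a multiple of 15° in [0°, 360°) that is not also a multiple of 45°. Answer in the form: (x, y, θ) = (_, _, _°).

(x, y, θ) = (2.5, 3.5, 30°)

Candidates: 19 free-cell centres × 16 headings = 304 poses. Raycast each; keep the one whose scan matches to 4 dp.
  (5.5, 3.5, 330°): beam 1 = 1.0000 ≠ 2.8868 ✗
  (2.5, 4.5, 240°): beam 1 = 1.0000 ≠ 2.8868 ✗
  (2.5, 1.5, 30°): beam 1 = 0.5774 ≠ 2.8868 ✗
  …
  (2.5, 3.5, 30°): r_1=2.8868, r_2=1.9319, r_3=1.5529, r_4=1.7321 — all match ✓
Unique over the lattice → pose = (2.5, 3.5, 30°).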